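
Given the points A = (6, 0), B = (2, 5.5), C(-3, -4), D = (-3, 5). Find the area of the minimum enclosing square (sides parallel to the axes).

90.25

The bounding box has width 9 and height 9.5.
An axis-aligned square enclosing the set must have side ≥ max(width, height).
So the minimum side is max(9, 9.5) = 9.5.
Area = 9.5² = 90.25.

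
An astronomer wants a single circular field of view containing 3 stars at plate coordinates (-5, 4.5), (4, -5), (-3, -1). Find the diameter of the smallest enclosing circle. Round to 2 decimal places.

13.09

Call the three points A, B, C in the order given.
Side lengths²: AB² = 171.25, AC² = 34.25, BC² = 65.
Since AB² = 171.25 ≥ 65 + 34.25 = 99.25, the angle opposite AB is not acute, so the smallest enclosing circle has AB as diameter.
Centre = midpoint of AB = (-0.5, -0.25), r² = 171.25/4 = 42.8125.
Diameter = 2r = 2√(42.8125) ≈ 13.09.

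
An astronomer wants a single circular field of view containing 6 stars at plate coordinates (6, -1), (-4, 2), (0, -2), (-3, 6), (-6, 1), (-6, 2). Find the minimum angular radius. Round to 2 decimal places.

6.19

The minimum enclosing circle of a finite set is fixed by two of the points (as a diameter) or three (as a circumcircle).
The minimum enclosing circle is determined by three boundary points: (6, -1), (-3, 6), (-6, 2).
Their circumcentre is (1/38, 23/38) with r² = 27625/722.
The farthest remaining point (-6, 1) is at distance² 26333/722 ≤ 27625/722.
r = √(27625/722) ≈ 6.19.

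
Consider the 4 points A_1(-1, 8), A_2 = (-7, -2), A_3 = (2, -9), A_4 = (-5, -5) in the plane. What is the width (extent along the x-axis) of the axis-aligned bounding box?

max x = 2, min x = -7, so width = 9.

9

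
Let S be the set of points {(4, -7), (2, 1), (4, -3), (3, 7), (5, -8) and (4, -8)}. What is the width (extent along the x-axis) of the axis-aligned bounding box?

3

max x = 5, min x = 2, so width = 3.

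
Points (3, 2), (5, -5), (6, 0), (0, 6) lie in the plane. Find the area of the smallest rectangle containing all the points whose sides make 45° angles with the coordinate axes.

In coordinates u = x + y, v = x − y the rectangle is axis-aligned; the map (x,y)→(u,v) scales areas by 2.
u-values: 5, 0, 6, 6; range = 6 − 0 = 6.
v-values: 1, 10, 6, -6; range = 10 − (-6) = 16.
Area = (6 × 16) / 2 = 48.

48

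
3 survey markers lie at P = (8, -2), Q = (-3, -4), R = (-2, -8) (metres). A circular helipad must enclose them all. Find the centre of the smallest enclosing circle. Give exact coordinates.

(129/46, -215/46)

Side lengths²: PQ² = 125, PR² = 136, QR² = 17.
Since PR² = 136 < 125 + 17 = 142, the triangle is acute, so the smallest enclosing circle is the circumcircle.
Circumcentre = (129/46, -215/46), r² = 36125/1058.
Centre = (129/46, -215/46).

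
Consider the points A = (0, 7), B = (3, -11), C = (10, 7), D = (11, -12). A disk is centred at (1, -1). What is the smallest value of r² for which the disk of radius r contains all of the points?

The required radius is the distance from (1, -1) to the farthest point.
Squared distances: 65, 104, 145, 221.
Maximum is 221, attained at D.

221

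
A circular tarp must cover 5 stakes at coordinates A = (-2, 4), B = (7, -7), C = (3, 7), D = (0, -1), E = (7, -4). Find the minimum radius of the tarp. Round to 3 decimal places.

The minimum enclosing circle of a finite set is fixed by two of the points (as a diameter) or three (as a circumcircle).
The minimum enclosing circle is determined by three boundary points: A, B, C.
Their circumcentre is (163/41, -12/41) with r² = 91001/1681.
The farthest remaining point E is at distance² 38480/1681 ≤ 91001/1681.
r = √(91001/1681) ≈ 7.358.

7.358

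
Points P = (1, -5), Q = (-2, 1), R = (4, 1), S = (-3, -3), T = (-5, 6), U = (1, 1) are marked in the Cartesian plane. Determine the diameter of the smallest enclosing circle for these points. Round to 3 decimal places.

12.530

By Welzl's lemma the MEC is supported by two points (diametrically opposite) or three points (on a circumcircle).
The farthest pair is P–T with squared distance 157. The circle on this segment as diameter has centre (-2, 0.5) and r² = 157/4 = 39.25.
Check Q: distance² to centre = 0.25 ≤ 39.25, so it lies inside.
All remaining points lie in this disk, and no smaller disk contains both endpoints, so this is the minimum enclosing circle.
Diameter = 2r = 2√(39.25) ≈ 12.530.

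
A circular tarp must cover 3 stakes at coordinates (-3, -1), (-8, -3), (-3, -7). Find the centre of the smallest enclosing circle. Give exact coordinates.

Call the three points A, B, C in the order given.
Side lengths²: AB² = 29, AC² = 36, BC² = 41.
Since BC² = 41 < 36 + 29 = 65, the triangle is acute, so the smallest enclosing circle is the circumcircle.
Circumcentre = (-4.7, -4), r² = 11.89.
Centre = (-4.7, -4).

(-4.7, -4)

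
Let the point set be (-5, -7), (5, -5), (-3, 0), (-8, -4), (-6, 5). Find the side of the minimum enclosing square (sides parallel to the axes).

13

The bounding box has width 13 and height 12.
An axis-aligned square enclosing the set must have side ≥ max(width, height).
So the minimum side is max(13, 12) = 13.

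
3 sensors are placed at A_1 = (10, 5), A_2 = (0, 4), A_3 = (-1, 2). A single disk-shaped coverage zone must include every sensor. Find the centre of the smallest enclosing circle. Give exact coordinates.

(4.5, 3.5)

Side lengths²: A_1A_2² = 101, A_1A_3² = 130, A_2A_3² = 5.
Since A_1A_3² = 130 ≥ 101 + 5 = 106, the angle opposite A_1A_3 is not acute, so the smallest enclosing circle has A_1A_3 as diameter.
Centre = midpoint of A_1A_3 = (4.5, 3.5), r² = 130/4 = 32.5.
Centre = (4.5, 3.5).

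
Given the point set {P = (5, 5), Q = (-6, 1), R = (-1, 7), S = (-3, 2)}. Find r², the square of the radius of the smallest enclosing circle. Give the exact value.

A smallest enclosing disk is always determined by at most three of the input points on its boundary.
The farthest pair is P–Q with squared distance 137. The circle on this segment as diameter has centre (-0.5, 3) and r² = 137/4 = 34.25.
Check R: distance² to centre = 16.25 ≤ 34.25, so it lies inside.
All remaining points lie in this disk, and no smaller disk contains both endpoints, so this is the minimum enclosing circle.

34.25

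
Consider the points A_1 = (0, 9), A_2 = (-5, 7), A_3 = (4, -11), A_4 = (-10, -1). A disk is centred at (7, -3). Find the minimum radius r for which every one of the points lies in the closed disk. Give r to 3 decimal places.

17.117

The required radius is the distance from (7, -3) to the farthest point.
Squared distances: 193, 244, 73, 293.
Maximum is 293, attained at A_4.
r = √293 ≈ 17.117.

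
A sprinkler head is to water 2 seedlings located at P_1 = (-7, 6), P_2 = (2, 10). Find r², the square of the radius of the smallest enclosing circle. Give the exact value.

The smallest circle enclosing two points has them as diameter endpoints.
Centre = midpoint = (-2.5, 8); r² = |P_1P_2|²/4 = 97/4 = 24.25.

24.25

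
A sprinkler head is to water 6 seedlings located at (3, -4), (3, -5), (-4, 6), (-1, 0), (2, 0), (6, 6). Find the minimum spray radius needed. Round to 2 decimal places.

By Welzl's lemma the MEC is supported by two points (diametrically opposite) or three points (on a circumcircle).
The minimum enclosing circle is determined by three boundary points: (3, -5), (-4, 6), (6, 6).
Their circumcentre is (1, 16/11) with r² = 5525/121.
The farthest remaining point (3, -4) is at distance² 4084/121 ≤ 5525/121.
r = √(5525/121) ≈ 6.76.

6.76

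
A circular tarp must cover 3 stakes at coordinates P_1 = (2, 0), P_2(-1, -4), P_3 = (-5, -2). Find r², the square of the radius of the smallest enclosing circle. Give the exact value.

13.25

Side lengths²: P_1P_2² = 25, P_1P_3² = 53, P_2P_3² = 20.
Since P_1P_3² = 53 ≥ 25 + 20 = 45, the angle opposite P_1P_3 is not acute, so the smallest enclosing circle has P_1P_3 as diameter.
Centre = midpoint of P_1P_3 = (-1.5, -1), r² = 53/4 = 13.25.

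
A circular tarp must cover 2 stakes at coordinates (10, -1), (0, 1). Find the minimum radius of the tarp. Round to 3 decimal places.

The smallest circle enclosing two points has them as diameter endpoints.
Centre = midpoint = (5, 0); r² = |(10, -1)−(0, 1)|²/4 = 104/4 = 26.
r = √26 ≈ 5.099.

5.099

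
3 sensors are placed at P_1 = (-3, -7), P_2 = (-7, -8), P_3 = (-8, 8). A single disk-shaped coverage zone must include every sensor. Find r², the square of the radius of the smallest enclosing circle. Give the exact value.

21845/338

Side lengths²: P_1P_2² = 17, P_1P_3² = 250, P_2P_3² = 257.
Since P_2P_3² = 257 < 250 + 17 = 267, the triangle is acute, so the smallest enclosing circle is the circumcircle.
Circumcentre = (-179/26, 1/26), r² = 21845/338.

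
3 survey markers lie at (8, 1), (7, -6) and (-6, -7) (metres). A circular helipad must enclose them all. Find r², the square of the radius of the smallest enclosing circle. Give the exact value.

Call the three points A, B, C in the order given.
Side lengths²: AB² = 50, AC² = 260, BC² = 170.
Since AC² = 260 ≥ 170 + 50 = 220, the angle opposite AC is not acute, so the smallest enclosing circle has AC as diameter.
Centre = midpoint of AC = (1, -3), r² = 260/4 = 65.

65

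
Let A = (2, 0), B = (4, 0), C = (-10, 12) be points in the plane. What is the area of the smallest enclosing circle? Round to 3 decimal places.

267.035

Side lengths²: AB² = 4, AC² = 288, BC² = 340.
Since BC² = 340 ≥ 288 + 4 = 292, the angle opposite BC is not acute, so the smallest enclosing circle has BC as diameter.
Centre = midpoint of BC = (-3, 6), r² = 340/4 = 85.
Area = π·r² = π·85 ≈ 267.035.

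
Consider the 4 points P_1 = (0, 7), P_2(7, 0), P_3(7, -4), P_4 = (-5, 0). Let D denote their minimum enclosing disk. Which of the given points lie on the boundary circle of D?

P_1, P_3, P_4

A smallest enclosing disk is always determined by at most three of the input points on its boundary.
The minimum enclosing circle is determined by three boundary points: P_1, P_3, P_4.
Their circumcentre is (47/26, 11/26) with r² = 15725/338.
The farthest remaining point P_2 is at distance² 9173/338 ≤ 15725/338.
The points at distance exactly r from the centre are P_1, P_3, P_4 — 3 points.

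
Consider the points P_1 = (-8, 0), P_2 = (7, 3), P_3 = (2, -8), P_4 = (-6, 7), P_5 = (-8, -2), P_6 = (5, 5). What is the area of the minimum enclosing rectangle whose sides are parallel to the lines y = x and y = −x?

230

In coordinates u = x + y, v = x − y the rectangle is axis-aligned; the map (x,y)→(u,v) scales areas by 2.
u-values: -8, 10, -6, 1, -10, 10; range = 10 − (-10) = 20.
v-values: -8, 4, 10, -13, -6, 0; range = 10 − (-13) = 23.
Area = (20 × 23) / 2 = 230.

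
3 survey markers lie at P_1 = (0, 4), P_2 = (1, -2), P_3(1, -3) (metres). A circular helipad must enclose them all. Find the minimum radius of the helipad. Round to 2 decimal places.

3.54

Side lengths²: P_1P_2² = 37, P_1P_3² = 50, P_2P_3² = 1.
Since P_1P_3² = 50 ≥ 37 + 1 = 38, the angle opposite P_1P_3 is not acute, so the smallest enclosing circle has P_1P_3 as diameter.
Centre = midpoint of P_1P_3 = (0.5, 0.5), r² = 50/4 = 12.5.
r = √(12.5) ≈ 3.54.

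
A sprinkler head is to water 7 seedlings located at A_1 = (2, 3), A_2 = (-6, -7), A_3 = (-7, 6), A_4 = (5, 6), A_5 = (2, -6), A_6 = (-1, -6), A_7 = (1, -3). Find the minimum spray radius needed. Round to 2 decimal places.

A smallest enclosing disk is always determined by at most three of the input points on its boundary.
The minimum enclosing circle is determined by three boundary points: A_2, A_3, A_4.
Their circumcentre is (-1, -1/13) with r² = 12325/169.
The farthest remaining point A_5 is at distance² 7450/169 ≤ 12325/169.
r = √(12325/169) ≈ 8.54.

8.54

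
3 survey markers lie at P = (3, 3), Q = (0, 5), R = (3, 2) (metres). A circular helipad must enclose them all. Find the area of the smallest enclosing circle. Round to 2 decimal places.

Side lengths²: PQ² = 13, PR² = 1, QR² = 18.
Since QR² = 18 ≥ 13 + 1 = 14, the angle opposite QR is not acute, so the smallest enclosing circle has QR as diameter.
Centre = midpoint of QR = (1.5, 3.5), r² = 18/4 = 4.5.
Area = π·r² = π·4.5 ≈ 14.14.

14.14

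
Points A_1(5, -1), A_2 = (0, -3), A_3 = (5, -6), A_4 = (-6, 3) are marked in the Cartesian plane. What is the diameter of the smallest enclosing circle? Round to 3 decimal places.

14.213

By Welzl's lemma the MEC is supported by two points (diametrically opposite) or three points (on a circumcircle).
The farthest pair is A_3–A_4 with squared distance 202. The circle on this segment as diameter has centre (-0.5, -1.5) and r² = 202/4 = 50.5.
Check A_1: distance² to centre = 30.5 ≤ 50.5, so it lies inside.
All remaining points lie in this disk, and no smaller disk contains both endpoints, so this is the minimum enclosing circle.
Diameter = 2r = 2√(50.5) ≈ 14.213.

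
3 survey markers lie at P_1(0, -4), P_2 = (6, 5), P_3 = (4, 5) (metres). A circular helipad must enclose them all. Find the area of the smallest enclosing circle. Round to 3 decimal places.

Side lengths²: P_1P_2² = 117, P_1P_3² = 97, P_2P_3² = 4.
Since P_1P_2² = 117 ≥ 97 + 4 = 101, the angle opposite P_1P_2 is not acute, so the smallest enclosing circle has P_1P_2 as diameter.
Centre = midpoint of P_1P_2 = (3, 0.5), r² = 117/4 = 29.25.
Area = π·r² = π·29.25 ≈ 91.892.

91.892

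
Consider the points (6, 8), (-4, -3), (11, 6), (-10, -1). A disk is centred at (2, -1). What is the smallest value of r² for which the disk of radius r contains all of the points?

The required radius is the distance from (2, -1) to the farthest point.
Squared distances: 97, 40, 130, 144.
Maximum is 144, attained at (-10, -1).

144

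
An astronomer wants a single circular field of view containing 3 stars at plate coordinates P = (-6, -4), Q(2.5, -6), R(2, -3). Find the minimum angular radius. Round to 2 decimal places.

4.37

Side lengths²: PQ² = 76.25, PR² = 65, QR² = 9.25.
Since PQ² = 76.25 ≥ 65 + 9.25 = 74.25, the angle opposite PQ is not acute, so the smallest enclosing circle has PQ as diameter.
Centre = midpoint of PQ = (-1.75, -5), r² = 76.25/4 = 19.0625.
r = √(19.0625) ≈ 4.37.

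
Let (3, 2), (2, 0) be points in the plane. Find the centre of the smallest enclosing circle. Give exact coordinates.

The smallest circle enclosing two points has them as diameter endpoints.
Centre = midpoint = (2.5, 1); r² = |(3, 2)−(2, 0)|²/4 = 5/4 = 1.25.
Centre = (2.5, 1).

(2.5, 1)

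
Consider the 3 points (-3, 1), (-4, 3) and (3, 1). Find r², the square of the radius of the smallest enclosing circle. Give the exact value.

Call the three points A, B, C in the order given.
Side lengths²: AB² = 5, AC² = 36, BC² = 53.
Since BC² = 53 ≥ 36 + 5 = 41, the angle opposite BC is not acute, so the smallest enclosing circle has BC as diameter.
Centre = midpoint of BC = (-0.5, 2), r² = 53/4 = 13.25.

13.25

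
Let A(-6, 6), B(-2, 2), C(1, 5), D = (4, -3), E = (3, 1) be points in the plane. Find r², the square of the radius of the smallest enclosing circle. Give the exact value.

A smallest enclosing disk is always determined by at most three of the input points on its boundary.
The farthest pair is A–D with squared distance 181. The circle on this segment as diameter has centre (-1, 1.5) and r² = 181/4 = 45.25.
Check B: distance² to centre = 1.25 ≤ 45.25, so it lies inside.
All remaining points lie in this disk, and no smaller disk contains both endpoints, so this is the minimum enclosing circle.

45.25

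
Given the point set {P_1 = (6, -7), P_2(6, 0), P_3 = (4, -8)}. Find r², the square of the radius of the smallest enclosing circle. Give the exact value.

17

Side lengths²: P_1P_2² = 49, P_1P_3² = 5, P_2P_3² = 68.
Since P_2P_3² = 68 ≥ 49 + 5 = 54, the angle opposite P_2P_3 is not acute, so the smallest enclosing circle has P_2P_3 as diameter.
Centre = midpoint of P_2P_3 = (5, -4), r² = 68/4 = 17.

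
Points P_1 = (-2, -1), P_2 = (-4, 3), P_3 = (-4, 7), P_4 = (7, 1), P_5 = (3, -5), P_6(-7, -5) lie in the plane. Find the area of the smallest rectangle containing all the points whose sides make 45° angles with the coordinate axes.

190

In coordinates u = x + y, v = x − y the rectangle is axis-aligned; the map (x,y)→(u,v) scales areas by 2.
u-values: -3, -1, 3, 8, -2, -12; range = 8 − (-12) = 20.
v-values: -1, -7, -11, 6, 8, -2; range = 8 − (-11) = 19.
Area = (20 × 19) / 2 = 190.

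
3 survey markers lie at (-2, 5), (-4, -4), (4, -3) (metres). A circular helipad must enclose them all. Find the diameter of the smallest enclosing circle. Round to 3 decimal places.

Call the three points A, B, C in the order given.
Side lengths²: AB² = 85, AC² = 100, BC² = 65.
Since AC² = 100 < 85 + 65 = 150, the triangle is acute, so the smallest enclosing circle is the circumcircle.
Circumcentre = (-3/7, -1/14), r² = 5525/196.
Diameter = 2r = 2√(5525/196) ≈ 10.619.

10.619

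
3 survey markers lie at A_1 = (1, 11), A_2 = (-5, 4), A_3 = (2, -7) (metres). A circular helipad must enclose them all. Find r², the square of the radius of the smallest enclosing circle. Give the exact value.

81.25

Side lengths²: A_1A_2² = 85, A_1A_3² = 325, A_2A_3² = 170.
Since A_1A_3² = 325 ≥ 170 + 85 = 255, the angle opposite A_1A_3 is not acute, so the smallest enclosing circle has A_1A_3 as diameter.
Centre = midpoint of A_1A_3 = (1.5, 2), r² = 325/4 = 81.25.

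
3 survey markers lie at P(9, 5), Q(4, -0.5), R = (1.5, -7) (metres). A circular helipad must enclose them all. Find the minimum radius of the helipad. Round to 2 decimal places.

7.08

Side lengths²: PQ² = 55.25, PR² = 200.25, QR² = 48.5.
Since PR² = 200.25 ≥ 55.25 + 48.5 = 103.75, the angle opposite PR is not acute, so the smallest enclosing circle has PR as diameter.
Centre = midpoint of PR = (5.25, -1), r² = 200.25/4 = 50.0625.
r = √(50.0625) ≈ 7.08.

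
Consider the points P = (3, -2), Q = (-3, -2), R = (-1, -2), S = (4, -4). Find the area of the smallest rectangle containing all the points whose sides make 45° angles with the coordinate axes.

27

In coordinates u = x + y, v = x − y the rectangle is axis-aligned; the map (x,y)→(u,v) scales areas by 2.
u-values: 1, -5, -3, 0; range = 1 − (-5) = 6.
v-values: 5, -1, 1, 8; range = 8 − (-1) = 9.
Area = (6 × 9) / 2 = 27.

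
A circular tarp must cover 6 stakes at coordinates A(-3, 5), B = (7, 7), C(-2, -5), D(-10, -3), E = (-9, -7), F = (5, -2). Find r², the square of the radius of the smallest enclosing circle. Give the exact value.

113

By Welzl's lemma the MEC is supported by two points (diametrically opposite) or three points (on a circumcircle).
The farthest pair is B–E with squared distance 452. The circle on this segment as diameter has centre (-1, 0) and r² = 452/4 = 113.
Check A: distance² to centre = 29 ≤ 113, so it lies inside.
All remaining points lie in this disk, and no smaller disk contains both endpoints, so this is the minimum enclosing circle.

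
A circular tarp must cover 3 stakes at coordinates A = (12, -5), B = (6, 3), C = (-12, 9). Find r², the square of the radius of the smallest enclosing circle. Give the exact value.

193

Side lengths²: AB² = 100, AC² = 772, BC² = 360.
Since AC² = 772 ≥ 360 + 100 = 460, the angle opposite AC is not acute, so the smallest enclosing circle has AC as diameter.
Centre = midpoint of AC = (0, 2), r² = 772/4 = 193.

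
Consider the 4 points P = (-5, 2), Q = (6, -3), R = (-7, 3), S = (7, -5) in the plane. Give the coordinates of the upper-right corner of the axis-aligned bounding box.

x-range [-7, 7], y-range [-5, 3].
The upper-right corner is (7, 3).

(7, 3)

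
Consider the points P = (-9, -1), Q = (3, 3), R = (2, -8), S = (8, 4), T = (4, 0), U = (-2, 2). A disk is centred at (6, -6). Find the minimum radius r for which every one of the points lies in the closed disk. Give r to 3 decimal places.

The required radius is the distance from (6, -6) to the farthest point.
Squared distances: 250, 90, 20, 104, 40, 128.
Maximum is 250, attained at P.
r = √250 ≈ 15.811.

15.811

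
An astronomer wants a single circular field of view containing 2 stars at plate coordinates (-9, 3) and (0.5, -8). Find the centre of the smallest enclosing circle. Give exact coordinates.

(-4.25, -2.5)

The smallest circle enclosing two points has them as diameter endpoints.
Centre = midpoint = (-4.25, -2.5); r² = |(-9, 3)−(0.5, -8)|²/4 = 211.25/4 = 52.8125.
Centre = (-4.25, -2.5).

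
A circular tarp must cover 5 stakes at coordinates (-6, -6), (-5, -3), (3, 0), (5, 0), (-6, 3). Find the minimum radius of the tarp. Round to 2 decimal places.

6.49

The minimum enclosing circle is determined by three boundary points: (-6, -6), (5, 0), (-6, 3).
Their circumcentre is (-29/22, -1.5) with r² = 10205/242.
The farthest remaining point (3, 0) is at distance² 5057/242 ≤ 10205/242.
r = √(10205/242) ≈ 6.49.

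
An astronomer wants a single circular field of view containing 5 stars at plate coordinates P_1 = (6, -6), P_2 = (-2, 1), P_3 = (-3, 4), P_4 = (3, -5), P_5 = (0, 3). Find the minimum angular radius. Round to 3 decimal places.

A smallest enclosing disk is always determined by at most three of the input points on its boundary.
The farthest pair is P_1–P_3 with squared distance 181. The circle on this segment as diameter has centre (1.5, -1) and r² = 181/4 = 45.25.
Check P_2: distance² to centre = 16.25 ≤ 45.25, so it lies inside.
All remaining points lie in this disk, and no smaller disk contains both endpoints, so this is the minimum enclosing circle.
r = √(45.25) ≈ 6.727.

6.727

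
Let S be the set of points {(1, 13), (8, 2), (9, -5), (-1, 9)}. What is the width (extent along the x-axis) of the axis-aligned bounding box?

max x = 9, min x = -1, so width = 10.

10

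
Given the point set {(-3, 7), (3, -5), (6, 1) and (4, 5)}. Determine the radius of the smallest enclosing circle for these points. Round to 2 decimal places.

6.71

The minimum enclosing circle of a finite set is fixed by two of the points (as a diameter) or three (as a circumcircle).
The farthest pair is (-3, 7)–(3, -5) with squared distance 180. The circle on this segment as diameter has centre (0, 1) and r² = 180/4 = 45.
Check (6, 1): distance² to centre = 36 ≤ 45, so it lies inside.
All remaining points lie in this disk, and no smaller disk contains both endpoints, so this is the minimum enclosing circle.
r = √45 ≈ 6.71.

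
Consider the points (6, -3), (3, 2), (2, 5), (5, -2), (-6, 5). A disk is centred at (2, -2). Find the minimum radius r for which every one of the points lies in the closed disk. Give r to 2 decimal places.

10.63

The required radius is the distance from (2, -2) to the farthest point.
Squared distances: 17, 17, 49, 9, 113.
Maximum is 113, attained at (-6, 5).
r = √113 ≈ 10.63.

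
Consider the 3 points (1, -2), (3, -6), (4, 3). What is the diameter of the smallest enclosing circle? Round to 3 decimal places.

9.055

Call the three points A, B, C in the order given.
Side lengths²: AB² = 20, AC² = 34, BC² = 82.
Since BC² = 82 ≥ 34 + 20 = 54, the angle opposite BC is not acute, so the smallest enclosing circle has BC as diameter.
Centre = midpoint of BC = (3.5, -1.5), r² = 82/4 = 20.5.
Diameter = 2r = 2√(20.5) ≈ 9.055.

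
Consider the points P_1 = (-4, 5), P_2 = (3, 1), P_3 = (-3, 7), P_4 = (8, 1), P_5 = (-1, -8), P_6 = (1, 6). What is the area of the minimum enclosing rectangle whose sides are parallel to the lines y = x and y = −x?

In coordinates u = x + y, v = x − y the rectangle is axis-aligned; the map (x,y)→(u,v) scales areas by 2.
u-values: 1, 4, 4, 9, -9, 7; range = 9 − (-9) = 18.
v-values: -9, 2, -10, 7, 7, -5; range = 7 − (-10) = 17.
Area = (18 × 17) / 2 = 153.

153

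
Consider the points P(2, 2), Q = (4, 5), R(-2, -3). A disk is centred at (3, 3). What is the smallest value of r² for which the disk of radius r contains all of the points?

The required radius is the distance from (3, 3) to the farthest point.
Squared distances: 2, 5, 61.
Maximum is 61, attained at R.

61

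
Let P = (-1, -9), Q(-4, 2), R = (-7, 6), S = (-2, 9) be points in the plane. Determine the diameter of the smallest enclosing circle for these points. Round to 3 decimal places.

By Welzl's lemma the MEC is supported by two points (diametrically opposite) or three points (on a circumcircle).
The farthest pair is P–S with squared distance 325. The circle on this segment as diameter has centre (-1.5, 0) and r² = 325/4 = 81.25.
Check Q: distance² to centre = 10.25 ≤ 81.25, so it lies inside.
All remaining points lie in this disk, and no smaller disk contains both endpoints, so this is the minimum enclosing circle.
Diameter = 2r = 2√(81.25) ≈ 18.028.

18.028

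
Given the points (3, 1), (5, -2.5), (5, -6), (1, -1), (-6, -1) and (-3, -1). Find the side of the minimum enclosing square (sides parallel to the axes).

The bounding box has width 11 and height 7.
An axis-aligned square enclosing the set must have side ≥ max(width, height).
So the minimum side is max(11, 7) = 11.

11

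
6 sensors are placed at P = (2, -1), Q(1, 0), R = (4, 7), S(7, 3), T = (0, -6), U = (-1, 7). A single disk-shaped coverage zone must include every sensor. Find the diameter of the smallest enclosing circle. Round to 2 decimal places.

13.64

By Welzl's lemma the MEC is supported by two points (diametrically opposite) or three points (on a circumcircle).
The minimum enclosing circle is determined by three boundary points: R, T, U.
Their circumcentre is (1.5, 17/26) with r² = 15725/338.
The farthest remaining point S is at distance² 12085/338 ≤ 15725/338.
Diameter = 2r = 2√(15725/338) ≈ 13.64.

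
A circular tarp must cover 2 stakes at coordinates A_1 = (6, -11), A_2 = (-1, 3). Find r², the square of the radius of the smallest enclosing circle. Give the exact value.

The smallest circle enclosing two points has them as diameter endpoints.
Centre = midpoint = (2.5, -4); r² = |A_1A_2|²/4 = 245/4 = 61.25.

61.25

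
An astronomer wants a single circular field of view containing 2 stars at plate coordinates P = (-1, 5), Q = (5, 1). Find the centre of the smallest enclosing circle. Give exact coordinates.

The smallest circle enclosing two points has them as diameter endpoints.
Centre = midpoint = (2, 3); r² = |PQ|²/4 = 52/4 = 13.
Centre = (2, 3).

(2, 3)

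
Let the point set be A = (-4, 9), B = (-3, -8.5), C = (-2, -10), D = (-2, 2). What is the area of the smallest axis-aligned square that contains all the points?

361

The bounding box has width 2 and height 19.
An axis-aligned square enclosing the set must have side ≥ max(width, height).
So the minimum side is max(2, 19) = 19.
Area = 19² = 361.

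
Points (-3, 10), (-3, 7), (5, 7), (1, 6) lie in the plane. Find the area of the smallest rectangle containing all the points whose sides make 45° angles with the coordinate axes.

In coordinates u = x + y, v = x − y the rectangle is axis-aligned; the map (x,y)→(u,v) scales areas by 2.
u-values: 7, 4, 12, 7; range = 12 − 4 = 8.
v-values: -13, -10, -2, -5; range = -2 − (-13) = 11.
Area = (8 × 11) / 2 = 44.

44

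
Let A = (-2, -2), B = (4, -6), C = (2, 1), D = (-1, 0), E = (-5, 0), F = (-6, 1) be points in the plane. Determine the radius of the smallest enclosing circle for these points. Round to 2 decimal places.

A smallest enclosing disk is always determined by at most three of the input points on its boundary.
The farthest pair is B–F with squared distance 149. The circle on this segment as diameter has centre (-1, -2.5) and r² = 149/4 = 37.25.
Check A: distance² to centre = 1.25 ≤ 37.25, so it lies inside.
All remaining points lie in this disk, and no smaller disk contains both endpoints, so this is the minimum enclosing circle.
r = √(37.25) ≈ 6.10.

6.10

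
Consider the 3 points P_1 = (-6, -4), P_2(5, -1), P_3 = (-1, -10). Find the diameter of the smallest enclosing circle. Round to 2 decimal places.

11.89

Side lengths²: P_1P_2² = 130, P_1P_3² = 61, P_2P_3² = 117.
Since P_1P_2² = 130 < 117 + 61 = 178, the triangle is acute, so the smallest enclosing circle is the circumcircle.
Circumcentre = (-1/18, -223/54), r² = 51545/1458.
Diameter = 2r = 2√(51545/1458) ≈ 11.89.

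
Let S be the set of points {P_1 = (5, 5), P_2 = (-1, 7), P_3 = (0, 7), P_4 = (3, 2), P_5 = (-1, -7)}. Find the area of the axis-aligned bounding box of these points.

x ranges over [-1, 5], width 6.
y ranges over [-7, 7], height 14.
Area = 6 × 14 = 84.

84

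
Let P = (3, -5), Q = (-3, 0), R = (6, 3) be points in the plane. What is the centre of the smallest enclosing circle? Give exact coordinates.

(85/42, -1/14)

Side lengths²: PQ² = 61, PR² = 73, QR² = 90.
Since QR² = 90 < 73 + 61 = 134, the triangle is acute, so the smallest enclosing circle is the circumcircle.
Circumcentre = (85/42, -1/14), r² = 22265/882.
Centre = (85/42, -1/14).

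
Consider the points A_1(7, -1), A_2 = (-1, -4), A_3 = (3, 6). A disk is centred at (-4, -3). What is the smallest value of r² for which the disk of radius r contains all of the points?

The required radius is the distance from (-4, -3) to the farthest point.
Squared distances: 125, 10, 130.
Maximum is 130, attained at A_3.

130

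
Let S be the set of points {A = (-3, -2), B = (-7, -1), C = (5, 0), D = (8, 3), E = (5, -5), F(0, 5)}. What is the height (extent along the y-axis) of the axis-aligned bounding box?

max y = 5, min y = -5, so height = 10.

10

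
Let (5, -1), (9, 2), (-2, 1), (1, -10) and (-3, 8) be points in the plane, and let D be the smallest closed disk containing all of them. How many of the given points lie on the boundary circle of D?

A smallest enclosing disk is always determined by at most three of the input points on its boundary.
The minimum enclosing circle is determined by three boundary points: (9, 2), (1, -10), (-3, 8).
Their circumcentre is (0.125, -0.75) with r² = 86.328125.
The farthest remaining point (5, -1) is at distance² 23.828125 ≤ 86.328125.
The points at distance exactly r from the centre are (9, 2), (1, -10), (-3, 8) — 3 points.

3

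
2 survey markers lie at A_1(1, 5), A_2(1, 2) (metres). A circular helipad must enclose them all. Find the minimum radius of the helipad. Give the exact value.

1.5

The smallest circle enclosing two points has them as diameter endpoints.
Centre = midpoint = (1, 3.5); r² = |A_1A_2|²/4 = 9/4 = 2.25.
r = √(2.25) = 1.5.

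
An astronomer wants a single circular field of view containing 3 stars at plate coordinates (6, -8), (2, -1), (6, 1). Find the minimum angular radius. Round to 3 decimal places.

Call the three points A, B, C in the order given.
Side lengths²: AB² = 65, AC² = 81, BC² = 20.
Since AC² = 81 < 65 + 20 = 85, the triangle is acute, so the smallest enclosing circle is the circumcircle.
Circumcentre = (5.75, -3.5), r² = 20.3125.
r = √(20.3125) ≈ 4.507.

4.507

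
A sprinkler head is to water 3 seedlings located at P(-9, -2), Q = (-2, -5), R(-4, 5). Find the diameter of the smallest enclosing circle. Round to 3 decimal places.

Side lengths²: PQ² = 58, PR² = 74, QR² = 104.
Since QR² = 104 < 74 + 58 = 132, the triangle is acute, so the smallest enclosing circle is the circumcircle.
Circumcentre = (-4.09375, -0.21875), r² = 27.244140625.
Diameter = 2r = 2√(27.244140625) ≈ 10.439.

10.439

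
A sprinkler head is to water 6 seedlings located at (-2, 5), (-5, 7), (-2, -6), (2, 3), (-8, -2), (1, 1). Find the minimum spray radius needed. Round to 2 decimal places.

A smallest enclosing disk is always determined by at most three of the input points on its boundary.
The farthest pair is (-5, 7)–(-2, -6) with squared distance 178. The circle on this segment as diameter has centre (-3.5, 0.5) and r² = 178/4 = 44.5.
Check (-2, 5): distance² to centre = 22.5 ≤ 44.5, so it lies inside.
All remaining points lie in this disk, and no smaller disk contains both endpoints, so this is the minimum enclosing circle.
r = √(44.5) ≈ 6.67.

6.67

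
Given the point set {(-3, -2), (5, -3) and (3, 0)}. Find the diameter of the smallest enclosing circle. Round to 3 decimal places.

8.062

Call the three points A, B, C in the order given.
Side lengths²: AB² = 65, AC² = 40, BC² = 13.
Since AB² = 65 ≥ 40 + 13 = 53, the angle opposite AB is not acute, so the smallest enclosing circle has AB as diameter.
Centre = midpoint of AB = (1, -2.5), r² = 65/4 = 16.25.
Diameter = 2r = 2√(16.25) ≈ 8.062.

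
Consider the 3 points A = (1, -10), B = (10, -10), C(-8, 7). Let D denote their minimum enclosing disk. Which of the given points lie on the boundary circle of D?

Side lengths²: AB² = 81, AC² = 370, BC² = 613.
Since BC² = 613 ≥ 370 + 81 = 451, the angle opposite BC is not acute, so the smallest enclosing circle has BC as diameter.
Centre = midpoint of BC = (1, -1.5), r² = 613/4 = 153.25.
The points at distance exactly r from the centre are B, C — 2 points.

B, C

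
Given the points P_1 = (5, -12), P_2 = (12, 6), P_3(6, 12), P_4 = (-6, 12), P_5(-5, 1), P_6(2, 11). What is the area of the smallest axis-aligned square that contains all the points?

The bounding box has width 18 and height 24.
An axis-aligned square enclosing the set must have side ≥ max(width, height).
So the minimum side is max(18, 24) = 24.
Area = 24² = 576.

576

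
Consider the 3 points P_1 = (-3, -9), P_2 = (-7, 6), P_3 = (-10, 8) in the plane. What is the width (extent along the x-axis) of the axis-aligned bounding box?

max x = -3, min x = -10, so width = 7.

7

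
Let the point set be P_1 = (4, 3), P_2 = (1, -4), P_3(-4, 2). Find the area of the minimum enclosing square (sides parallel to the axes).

64

The bounding box has width 8 and height 7.
An axis-aligned square enclosing the set must have side ≥ max(width, height).
So the minimum side is max(8, 7) = 8.
Area = 8² = 64.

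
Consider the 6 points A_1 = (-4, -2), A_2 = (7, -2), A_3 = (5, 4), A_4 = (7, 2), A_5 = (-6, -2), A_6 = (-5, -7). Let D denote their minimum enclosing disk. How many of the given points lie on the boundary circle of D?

The minimum enclosing circle is determined by three boundary points: A_3, A_4, A_6.
Their circumcentre is (11/14, -31/14) with r² = 5525/98.
The farthest remaining point A_5 is at distance² 4517/98 ≤ 5525/98.
The points at distance exactly r from the centre are A_3, A_4, A_6 — 3 points.

3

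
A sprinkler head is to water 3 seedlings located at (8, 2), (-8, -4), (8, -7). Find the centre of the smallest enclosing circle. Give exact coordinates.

Call the three points A, B, C in the order given.
Side lengths²: AB² = 292, AC² = 81, BC² = 265.
Since AB² = 292 < 265 + 81 = 346, the triangle is acute, so the smallest enclosing circle is the circumcircle.
Circumcentre = (0.5625, -2.5), r² = 75.56640625.
Centre = (0.5625, -2.5).

(0.5625, -2.5)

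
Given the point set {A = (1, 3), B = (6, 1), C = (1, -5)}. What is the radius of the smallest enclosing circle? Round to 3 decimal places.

4.206

Side lengths²: AB² = 29, AC² = 64, BC² = 61.
Since AC² = 64 < 61 + 29 = 90, the triangle is acute, so the smallest enclosing circle is the circumcircle.
Circumcentre = (2.3, -1), r² = 17.69.
r = √(17.69) ≈ 4.206.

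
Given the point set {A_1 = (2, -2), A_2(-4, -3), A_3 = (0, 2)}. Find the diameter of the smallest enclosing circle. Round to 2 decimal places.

Side lengths²: A_1A_2² = 37, A_1A_3² = 20, A_2A_3² = 41.
Since A_2A_3² = 41 < 37 + 20 = 57, the triangle is acute, so the smallest enclosing circle is the circumcircle.
Circumcentre = (-16/13, -29/26), r² = 7585/676.
Diameter = 2r = 2√(7585/676) ≈ 6.70.

6.70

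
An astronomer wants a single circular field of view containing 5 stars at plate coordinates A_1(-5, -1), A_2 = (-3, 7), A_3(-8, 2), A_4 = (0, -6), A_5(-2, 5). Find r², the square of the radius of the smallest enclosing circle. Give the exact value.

A smallest enclosing disk is always determined by at most three of the input points on its boundary.
The farthest pair is A_2–A_4 with squared distance 178. The circle on this segment as diameter has centre (-1.5, 0.5) and r² = 178/4 = 44.5.
Check A_1: distance² to centre = 14.5 ≤ 44.5, so it lies inside.
All remaining points lie in this disk, and no smaller disk contains both endpoints, so this is the minimum enclosing circle.

44.5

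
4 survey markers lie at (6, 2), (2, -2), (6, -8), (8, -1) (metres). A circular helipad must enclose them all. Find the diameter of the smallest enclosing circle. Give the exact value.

The minimum enclosing circle of a finite set is fixed by two of the points (as a diameter) or three (as a circumcircle).
The farthest pair is (6, 2)–(6, -8) with squared distance 100. The circle on this segment as diameter has centre (6, -3) and r² = 100/4 = 25.
Check (2, -2): distance² to centre = 17 ≤ 25, so it lies inside.
All remaining points lie in this disk, and no smaller disk contains both endpoints, so this is the minimum enclosing circle.
Diameter = 2r = 2√25 = 10.

10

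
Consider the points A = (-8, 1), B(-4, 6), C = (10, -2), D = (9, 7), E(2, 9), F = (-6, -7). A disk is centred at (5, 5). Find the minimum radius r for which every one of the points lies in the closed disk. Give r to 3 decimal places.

The required radius is the distance from (5, 5) to the farthest point.
Squared distances: 185, 82, 74, 20, 25, 265.
Maximum is 265, attained at F.
r = √265 ≈ 16.279.

16.279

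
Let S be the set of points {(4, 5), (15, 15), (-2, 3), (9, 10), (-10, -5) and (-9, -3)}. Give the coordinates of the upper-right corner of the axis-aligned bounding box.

(15, 15)

x-range [-10, 15], y-range [-5, 15].
The upper-right corner is (15, 15).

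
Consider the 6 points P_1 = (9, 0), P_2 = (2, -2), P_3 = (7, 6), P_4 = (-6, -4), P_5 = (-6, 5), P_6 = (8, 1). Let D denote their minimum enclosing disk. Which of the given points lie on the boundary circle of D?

P_1, P_3, P_4

By Welzl's lemma the MEC is supported by two points (diametrically opposite) or three points (on a circumcircle).
The minimum enclosing circle is determined by three boundary points: P_1, P_3, P_4.
Their circumcentre is (79/98, 59/98) with r² = 324145/4802.
The farthest remaining point P_5 is at distance² 315325/4802 ≤ 324145/4802.
The points at distance exactly r from the centre are P_1, P_3, P_4 — 3 points.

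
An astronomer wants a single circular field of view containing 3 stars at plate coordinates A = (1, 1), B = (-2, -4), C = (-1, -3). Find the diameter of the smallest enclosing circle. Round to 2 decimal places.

5.83

Side lengths²: AB² = 34, AC² = 20, BC² = 2.
Since AB² = 34 ≥ 20 + 2 = 22, the angle opposite AB is not acute, so the smallest enclosing circle has AB as diameter.
Centre = midpoint of AB = (-0.5, -1.5), r² = 34/4 = 8.5.
Diameter = 2r = 2√(8.5) ≈ 5.83.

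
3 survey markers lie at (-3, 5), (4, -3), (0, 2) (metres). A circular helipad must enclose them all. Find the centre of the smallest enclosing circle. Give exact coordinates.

(0.5, 1)

Call the three points A, B, C in the order given.
Side lengths²: AB² = 113, AC² = 18, BC² = 41.
Since AB² = 113 ≥ 41 + 18 = 59, the angle opposite AB is not acute, so the smallest enclosing circle has AB as diameter.
Centre = midpoint of AB = (0.5, 1), r² = 113/4 = 28.25.
Centre = (0.5, 1).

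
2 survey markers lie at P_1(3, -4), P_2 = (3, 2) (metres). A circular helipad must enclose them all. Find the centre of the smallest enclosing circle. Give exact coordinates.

(3, -1)

The smallest circle enclosing two points has them as diameter endpoints.
Centre = midpoint = (3, -1); r² = |P_1P_2|²/4 = 36/4 = 9.
Centre = (3, -1).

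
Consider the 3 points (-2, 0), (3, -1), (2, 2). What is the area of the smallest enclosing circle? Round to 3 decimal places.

20.837

Call the three points A, B, C in the order given.
Side lengths²: AB² = 26, AC² = 20, BC² = 10.
Since AB² = 26 < 20 + 10 = 30, the triangle is acute, so the smallest enclosing circle is the circumcircle.
Circumcentre = (4/7, -1/7), r² = 325/49.
Area = π·r² = π·325/49 ≈ 20.837.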